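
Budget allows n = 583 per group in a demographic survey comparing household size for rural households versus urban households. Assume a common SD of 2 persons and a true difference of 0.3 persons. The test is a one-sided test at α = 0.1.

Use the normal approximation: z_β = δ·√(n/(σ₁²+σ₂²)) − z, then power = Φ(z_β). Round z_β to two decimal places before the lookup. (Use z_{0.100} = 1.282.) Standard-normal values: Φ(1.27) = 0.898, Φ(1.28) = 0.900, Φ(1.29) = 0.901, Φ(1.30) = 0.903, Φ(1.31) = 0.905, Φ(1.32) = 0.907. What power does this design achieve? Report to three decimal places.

Power ≈ 0.900

z_β = δ·√(n/(σ₁²+σ₂²)) − z_α
    = 0.3 · √(583/8) − 1.282
    = 0.3 · 8.53669 − 1.282
    = 2.5610 − 1.282 = 1.2790 → 1.28
Power = Φ(1.28) = 0.900.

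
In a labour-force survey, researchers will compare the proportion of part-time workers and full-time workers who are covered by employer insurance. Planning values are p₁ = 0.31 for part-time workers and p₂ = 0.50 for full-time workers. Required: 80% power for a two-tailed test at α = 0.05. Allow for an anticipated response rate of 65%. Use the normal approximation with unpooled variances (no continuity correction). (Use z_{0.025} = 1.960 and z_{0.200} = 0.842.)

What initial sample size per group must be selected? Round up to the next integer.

n = (z_{α/2} + z_β)² · [p₁(1−p₁) + p₂(1−p₂)] / (p₁ − p₂)²
  = (1.960 + 0.842)² · (0.31·0.69 + 0.50·0.50) / (-0.19)²
  = (2.802)² · (0.2139 + 0.2500) / 0.0361
  = 7.8512 · 0.4639 / 0.0361
  = 100.89
Adjust for 65% response: 100.89 / 0.65 = 155.22.
Round up → n = 156 per group.

n = 156 per group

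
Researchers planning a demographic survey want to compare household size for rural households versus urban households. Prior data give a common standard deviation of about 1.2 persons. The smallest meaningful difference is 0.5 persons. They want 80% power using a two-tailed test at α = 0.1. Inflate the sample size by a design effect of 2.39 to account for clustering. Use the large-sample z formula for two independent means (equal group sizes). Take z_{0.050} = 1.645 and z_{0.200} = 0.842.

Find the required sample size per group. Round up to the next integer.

n = 171 per group

n = (z_{α/2} + z_β)² · (σ₁² + σ₂²) / δ²
  = (1.645 + 0.842)² · (2·1.2² = 2.88) / 0.5²
  = 6.1852 · 2.88 / 0.25
  = 71.25
Design effect: 2.39 × 71.25 = 170.30.
Round up → n = 171 per group.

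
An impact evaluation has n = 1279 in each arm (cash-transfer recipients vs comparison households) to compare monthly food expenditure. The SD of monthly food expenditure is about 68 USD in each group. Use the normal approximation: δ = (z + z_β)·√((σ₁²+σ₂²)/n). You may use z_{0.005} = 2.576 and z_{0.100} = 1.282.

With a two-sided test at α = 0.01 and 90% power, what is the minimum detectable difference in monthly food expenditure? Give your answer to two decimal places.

Minimum detectable difference ≈ 10.37 USD

δ = (z_{α/2} + z_β) · √((σ₁²+σ₂²)/n)
  = (2.576 + 1.282) · √(9248/1279)
  = 3.858 · √7.2306
  = 3.858 · 2.6890
  = 10.3741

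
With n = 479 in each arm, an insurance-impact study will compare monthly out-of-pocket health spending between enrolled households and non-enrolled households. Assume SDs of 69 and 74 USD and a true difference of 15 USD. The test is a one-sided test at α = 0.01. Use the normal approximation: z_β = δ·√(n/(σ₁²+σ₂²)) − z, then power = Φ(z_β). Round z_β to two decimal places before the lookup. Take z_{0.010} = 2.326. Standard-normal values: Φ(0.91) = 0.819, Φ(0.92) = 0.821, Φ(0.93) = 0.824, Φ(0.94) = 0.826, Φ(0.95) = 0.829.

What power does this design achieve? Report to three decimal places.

Power ≈ 0.821

z_β = δ·√(n/(σ₁²+σ₂²)) − z_α
    = 15 · √(479/10237) − 2.326
    = 15 · 0.21631 − 2.326
    = 3.2447 − 2.326 = 0.9187 → 0.92
Power = Φ(0.92) = 0.821.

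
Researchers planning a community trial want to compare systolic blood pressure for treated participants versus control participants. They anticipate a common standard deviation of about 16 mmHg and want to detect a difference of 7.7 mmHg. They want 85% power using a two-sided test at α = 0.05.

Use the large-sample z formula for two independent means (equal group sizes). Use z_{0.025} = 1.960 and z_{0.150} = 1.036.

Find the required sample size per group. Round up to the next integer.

n = (z_{α/2} + z_β)² · (σ₁² + σ₂²) / δ²
  = (1.960 + 1.036)² · (2·16² = 512) / 7.7²
  = 8.9760 · 512 / 59.29
  = 77.51
Round up → n = 78 per group.

n = 78 per group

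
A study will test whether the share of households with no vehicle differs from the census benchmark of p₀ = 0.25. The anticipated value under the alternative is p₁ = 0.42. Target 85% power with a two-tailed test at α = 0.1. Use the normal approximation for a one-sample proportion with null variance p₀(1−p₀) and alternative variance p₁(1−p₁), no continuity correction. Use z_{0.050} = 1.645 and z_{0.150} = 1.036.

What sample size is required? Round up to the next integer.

n = 52

n = [z_{α/2}·√(p₀q₀) + z_β·√(p₁q₁)]² / (p₁ − p₀)²
  = [1.645·√(0.25·0.75) + 1.036·√(0.42·0.58)]² / (0.17)²
  = [1.645·0.4330 + 1.036·0.4936]² / 0.0289
  = [1.2236]² / 0.0289
  = 51.81
Round up → n = 52.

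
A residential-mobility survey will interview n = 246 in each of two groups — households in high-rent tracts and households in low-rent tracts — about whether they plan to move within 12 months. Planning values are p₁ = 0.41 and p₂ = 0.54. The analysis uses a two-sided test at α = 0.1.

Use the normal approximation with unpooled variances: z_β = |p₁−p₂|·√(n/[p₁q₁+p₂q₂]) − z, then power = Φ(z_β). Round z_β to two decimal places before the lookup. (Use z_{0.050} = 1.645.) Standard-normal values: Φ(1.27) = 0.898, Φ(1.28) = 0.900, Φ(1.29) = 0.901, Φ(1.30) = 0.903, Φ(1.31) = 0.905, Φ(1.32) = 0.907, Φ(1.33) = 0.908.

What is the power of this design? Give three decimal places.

Power ≈ 0.898

z_β = |p₁−p₂|·√(n/[p₁q₁+p₂q₂]) − z_{α/2}
    = 0.13 · √(246/0.4903) − 1.645
    = 0.13 · 22.3994 − 1.645
    = 2.9119 − 1.645 = 1.2669 → 1.27
Power = Φ(1.27) = 0.898.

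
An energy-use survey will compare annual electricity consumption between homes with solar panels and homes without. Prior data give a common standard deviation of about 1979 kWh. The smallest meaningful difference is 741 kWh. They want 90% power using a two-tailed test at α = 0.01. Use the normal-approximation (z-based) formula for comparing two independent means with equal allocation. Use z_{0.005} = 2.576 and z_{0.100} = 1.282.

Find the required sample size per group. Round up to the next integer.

n = 213 per group

n = (z_{α/2} + z_β)² · (σ₁² + σ₂²) / δ²
  = (2.576 + 1.282)² · (2·1979² = 7832882) / 741²
  = 14.8842 · 7832882 / 549081
  = 212.33
Round up → n = 213 per group.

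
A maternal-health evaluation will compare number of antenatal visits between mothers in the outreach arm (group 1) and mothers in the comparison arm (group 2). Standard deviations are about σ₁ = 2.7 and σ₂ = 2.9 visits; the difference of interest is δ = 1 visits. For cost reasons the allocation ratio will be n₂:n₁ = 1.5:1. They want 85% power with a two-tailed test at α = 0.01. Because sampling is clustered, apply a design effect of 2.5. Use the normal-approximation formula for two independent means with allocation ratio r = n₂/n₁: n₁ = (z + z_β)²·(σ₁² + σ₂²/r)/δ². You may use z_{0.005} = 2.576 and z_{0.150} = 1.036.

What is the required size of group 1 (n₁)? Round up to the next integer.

n₁ = 421

n₁ = (z_{α/2} + z_β)² · (σ₁² + σ₂²/r) / δ²
   = (2.576 + 1.036)² · (2.7² + 2.9²/1.5) / 1²
   = 13.0465 · (7.29 + 5.6067) / 1
   = 13.0465 · 12.8967 / 1
   = 168.26
Design effect: 2.5 × 168.26 = 420.64.
Round up → n₁ = 421; n₂ = r·n₁ = 1.5 × 421 = 632.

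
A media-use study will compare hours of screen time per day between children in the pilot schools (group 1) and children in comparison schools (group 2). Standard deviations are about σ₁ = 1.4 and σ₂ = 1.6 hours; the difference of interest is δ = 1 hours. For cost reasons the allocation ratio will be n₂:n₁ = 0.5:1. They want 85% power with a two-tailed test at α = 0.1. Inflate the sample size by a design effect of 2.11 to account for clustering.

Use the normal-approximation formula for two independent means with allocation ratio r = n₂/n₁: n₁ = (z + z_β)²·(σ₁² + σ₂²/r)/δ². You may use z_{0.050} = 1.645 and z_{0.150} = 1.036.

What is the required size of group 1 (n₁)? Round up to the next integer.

n₁ = 108

n₁ = (z_{α/2} + z_β)² · (σ₁² + σ₂²/r) / δ²
   = (1.645 + 1.036)² · (1.4² + 1.6²/0.5) / 1²
   = 7.1878 · (1.96 + 5.12) / 1
   = 7.1878 · 7.08 / 1
   = 50.89
Design effect: 2.11 × 50.89 = 107.38.
Round up → n₁ = 108; n₂ = r·n₁ = 0.5 × 108 = 54.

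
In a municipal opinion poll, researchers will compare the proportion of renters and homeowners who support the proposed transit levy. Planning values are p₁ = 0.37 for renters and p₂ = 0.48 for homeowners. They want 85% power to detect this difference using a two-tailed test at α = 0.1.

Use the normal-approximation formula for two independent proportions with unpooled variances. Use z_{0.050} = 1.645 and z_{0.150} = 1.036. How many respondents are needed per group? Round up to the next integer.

n = (z_{α/2} + z_β)² · [p₁(1−p₁) + p₂(1−p₂)] / (p₁ − p₂)²
  = (1.645 + 1.036)² · (0.37·0.63 + 0.48·0.52) / (-0.11)²
  = (2.681)² · (0.2331 + 0.2496) / 0.0121
  = 7.1878 · 0.4827 / 0.0121
  = 286.74
Round up → n = 287 per group.

n = 287 per group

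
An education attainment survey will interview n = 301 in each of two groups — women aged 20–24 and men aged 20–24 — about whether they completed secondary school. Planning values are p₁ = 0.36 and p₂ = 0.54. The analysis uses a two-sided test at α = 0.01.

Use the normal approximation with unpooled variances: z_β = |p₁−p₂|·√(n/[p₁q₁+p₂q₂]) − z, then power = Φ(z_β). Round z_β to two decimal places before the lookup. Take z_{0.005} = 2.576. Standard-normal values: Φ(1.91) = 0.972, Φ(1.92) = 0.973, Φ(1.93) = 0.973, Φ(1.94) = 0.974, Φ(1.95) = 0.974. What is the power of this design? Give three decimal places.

Power ≈ 0.974

z_β = |p₁−p₂|·√(n/[p₁q₁+p₂q₂]) − z_{α/2}
    = 0.18 · √(301/0.4788) − 2.576
    = 0.18 · 25.0730 − 2.576
    = 4.5131 − 2.576 = 1.9371 → 1.94
Power = Φ(1.94) = 0.974.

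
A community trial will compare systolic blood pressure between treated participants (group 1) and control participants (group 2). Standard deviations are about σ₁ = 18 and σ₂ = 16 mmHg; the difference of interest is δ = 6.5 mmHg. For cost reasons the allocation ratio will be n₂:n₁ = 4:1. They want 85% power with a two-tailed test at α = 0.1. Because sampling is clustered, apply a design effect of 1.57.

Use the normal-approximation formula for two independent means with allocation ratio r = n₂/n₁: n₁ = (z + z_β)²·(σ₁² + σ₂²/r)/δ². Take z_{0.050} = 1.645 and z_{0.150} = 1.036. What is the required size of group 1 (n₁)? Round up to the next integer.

n₁ = (z_{α/2} + z_β)² · (σ₁² + σ₂²/r) / δ²
   = (1.645 + 1.036)² · (18² + 16²/4) / 6.5²
   = 7.1878 · (324 + 64) / 42.25
   = 7.1878 · 388 / 42.25
   = 66.01
Design effect: 1.57 × 66.01 = 103.63.
Round up → n₁ = 104; n₂ = r·n₁ = 4 × 104 = 416.

n₁ = 104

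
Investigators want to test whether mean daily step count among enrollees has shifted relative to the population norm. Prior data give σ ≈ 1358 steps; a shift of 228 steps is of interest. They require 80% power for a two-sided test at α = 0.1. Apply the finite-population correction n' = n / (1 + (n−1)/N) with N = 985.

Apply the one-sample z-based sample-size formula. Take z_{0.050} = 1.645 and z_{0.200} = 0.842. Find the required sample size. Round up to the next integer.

n = (z_{α/2} + z_β)² · σ² / δ²
  = (1.645 + 0.842)² · 1358² / 228²
  = 6.1852 · 1844164 / 51984
  = 219.42
Finite-population correction (N = 985): 219.42 / (1 + (219.42 − 1)/985) = 179.60.
Round up → n = 180.

n = 180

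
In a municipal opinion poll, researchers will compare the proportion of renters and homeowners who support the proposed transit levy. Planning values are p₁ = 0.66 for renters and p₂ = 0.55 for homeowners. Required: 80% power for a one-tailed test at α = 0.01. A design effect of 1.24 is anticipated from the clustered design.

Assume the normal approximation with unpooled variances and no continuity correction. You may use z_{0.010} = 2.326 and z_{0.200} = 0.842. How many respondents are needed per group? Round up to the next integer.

n = (z_α + z_β)² · [p₁(1−p₁) + p₂(1−p₂)] / (p₁ − p₂)²
  = (2.326 + 0.842)² · (0.66·0.34 + 0.55·0.45) / (0.11)²
  = (3.168)² · (0.2244 + 0.2475) / 0.0121
  = 10.0362 · 0.4719 / 0.0121
  = 391.41
Design effect: 1.24 × 391.41 = 485.35.
Round up → n = 486 per group.

n = 486 per group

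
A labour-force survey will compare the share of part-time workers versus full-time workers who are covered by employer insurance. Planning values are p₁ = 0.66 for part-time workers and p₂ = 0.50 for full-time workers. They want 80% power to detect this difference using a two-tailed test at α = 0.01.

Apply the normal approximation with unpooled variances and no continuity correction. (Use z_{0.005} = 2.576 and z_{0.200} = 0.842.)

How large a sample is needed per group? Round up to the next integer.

n = (z_{α/2} + z_β)² · [p₁(1−p₁) + p₂(1−p₂)] / (p₁ − p₂)²
  = (2.576 + 0.842)² · (0.66·0.34 + 0.50·0.50) / (0.16)²
  = (3.418)² · (0.2244 + 0.2500) / 0.0256
  = 11.6827 · 0.4744 / 0.0256
  = 216.50
Round up → n = 217 per group.

n = 217 per group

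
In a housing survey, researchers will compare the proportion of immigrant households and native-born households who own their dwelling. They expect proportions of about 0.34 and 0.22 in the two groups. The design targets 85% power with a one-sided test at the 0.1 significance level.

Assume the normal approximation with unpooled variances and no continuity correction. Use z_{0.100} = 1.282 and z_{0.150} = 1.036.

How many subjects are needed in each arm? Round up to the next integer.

n = 148 per group

n = (z_α + z_β)² · [p₁(1−p₁) + p₂(1−p₂)] / (p₁ − p₂)²
  = (1.282 + 1.036)² · (0.34·0.66 + 0.22·0.78) / (0.12)²
  = (2.318)² · (0.2244 + 0.1716) / 0.0144
  = 5.3731 · 0.3960 / 0.0144
  = 147.76
Round up → n = 148 per group.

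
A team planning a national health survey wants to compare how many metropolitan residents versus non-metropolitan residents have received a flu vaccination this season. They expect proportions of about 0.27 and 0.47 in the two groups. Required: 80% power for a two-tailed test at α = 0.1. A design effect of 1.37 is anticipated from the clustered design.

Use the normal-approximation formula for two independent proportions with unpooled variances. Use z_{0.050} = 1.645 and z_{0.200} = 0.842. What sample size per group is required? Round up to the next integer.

n = (z_{α/2} + z_β)² · [p₁(1−p₁) + p₂(1−p₂)] / (p₁ − p₂)²
  = (1.645 + 0.842)² · (0.27·0.73 + 0.47·0.53) / (-0.20)²
  = (2.487)² · (0.1971 + 0.2491) / 0.0400
  = 6.1852 · 0.4462 / 0.0400
  = 69.00
Design effect: 1.37 × 69.00 = 94.52.
Round up → n = 95 per group.

n = 95 per group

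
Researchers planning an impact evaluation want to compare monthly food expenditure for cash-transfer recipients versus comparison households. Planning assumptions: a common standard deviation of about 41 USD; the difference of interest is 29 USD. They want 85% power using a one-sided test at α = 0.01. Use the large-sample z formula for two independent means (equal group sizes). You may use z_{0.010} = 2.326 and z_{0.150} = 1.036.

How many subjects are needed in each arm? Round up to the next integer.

n = 46 per group

n = (z_α + z_β)² · (σ₁² + σ₂²) / δ²
  = (2.326 + 1.036)² · (2·41² = 3362) / 29²
  = 11.3030 · 3362 / 841
  = 45.19
Round up → n = 46 per group.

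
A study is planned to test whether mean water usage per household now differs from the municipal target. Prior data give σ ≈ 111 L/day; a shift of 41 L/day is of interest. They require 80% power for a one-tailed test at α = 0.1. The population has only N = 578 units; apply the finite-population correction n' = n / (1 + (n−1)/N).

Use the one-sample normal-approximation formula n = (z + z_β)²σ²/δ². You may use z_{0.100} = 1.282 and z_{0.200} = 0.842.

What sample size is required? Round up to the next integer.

n = 32

n = (z_α + z_β)² · σ² / δ²
  = (1.282 + 0.842)² · 111² / 41²
  = 4.5114 · 12321 / 1681
  = 33.07
Finite-population correction (N = 578): 33.07 / (1 + (33.07 − 1)/578) = 31.33.
Round up → n = 32.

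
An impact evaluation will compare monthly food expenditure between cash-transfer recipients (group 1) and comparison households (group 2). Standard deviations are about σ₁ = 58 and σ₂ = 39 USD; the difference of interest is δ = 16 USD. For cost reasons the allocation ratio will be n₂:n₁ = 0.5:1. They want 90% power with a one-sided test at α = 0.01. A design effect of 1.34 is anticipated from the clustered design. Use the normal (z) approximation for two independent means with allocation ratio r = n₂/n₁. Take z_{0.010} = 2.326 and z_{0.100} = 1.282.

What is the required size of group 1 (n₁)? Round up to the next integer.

n₁ = (z_α + z_β)² · (σ₁² + σ₂²/r) / δ²
   = (2.326 + 1.282)² · (58² + 39²/0.5) / 16²
   = 13.0177 · (3364 + 3042) / 256
   = 13.0177 · 6406 / 256
   = 325.75
Design effect: 1.34 × 325.75 = 436.50.
Round up → n₁ = 437; n₂ = r·n₁ = 0.5 × 437 = 219.

n₁ = 437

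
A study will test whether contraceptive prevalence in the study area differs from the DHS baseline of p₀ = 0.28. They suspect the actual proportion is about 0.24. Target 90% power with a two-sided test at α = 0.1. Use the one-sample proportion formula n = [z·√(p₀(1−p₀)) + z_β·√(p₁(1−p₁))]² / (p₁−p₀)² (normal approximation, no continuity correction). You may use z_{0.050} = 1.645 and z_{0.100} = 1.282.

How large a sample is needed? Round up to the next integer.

n = 1034

n = [z_{α/2}·√(p₀q₀) + z_β·√(p₁q₁)]² / (p₁ − p₀)²
  = [1.645·√(0.28·0.72) + 1.282·√(0.24·0.76)]² / (-0.04)²
  = [1.645·0.4490 + 1.282·0.4271]² / 0.0016
  = [1.2861]² / 0.0016
  = 1033.82
Round up → n = 1034.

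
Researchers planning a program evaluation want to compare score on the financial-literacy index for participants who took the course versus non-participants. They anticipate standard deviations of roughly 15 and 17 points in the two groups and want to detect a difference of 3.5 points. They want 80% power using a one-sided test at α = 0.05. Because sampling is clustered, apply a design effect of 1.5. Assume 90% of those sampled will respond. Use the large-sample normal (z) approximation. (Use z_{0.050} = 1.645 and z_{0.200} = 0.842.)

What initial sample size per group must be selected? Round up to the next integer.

n = (z_α + z_β)² · (σ₁² + σ₂²) / δ²
  = (1.645 + 0.842)² · (15² + 17² = 514) / 3.5²
  = 6.1852 · 514 / 12.25
  = 259.52
Design effect: 1.5 × 259.52 = 389.29.
Adjust for 90% response: 389.29 / 0.90 = 432.54.
Round up → n = 433 per group.

n = 433 per group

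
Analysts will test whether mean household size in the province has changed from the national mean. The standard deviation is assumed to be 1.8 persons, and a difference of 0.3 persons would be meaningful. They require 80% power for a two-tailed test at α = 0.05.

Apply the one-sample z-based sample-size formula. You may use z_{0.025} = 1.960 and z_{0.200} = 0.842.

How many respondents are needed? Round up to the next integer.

n = (z_{α/2} + z_β)² · σ² / δ²
  = (1.960 + 0.842)² · 1.8² / 0.3²
  = 7.8512 · 3.24 / 0.09
  = 282.64
Round up → n = 283.

n = 283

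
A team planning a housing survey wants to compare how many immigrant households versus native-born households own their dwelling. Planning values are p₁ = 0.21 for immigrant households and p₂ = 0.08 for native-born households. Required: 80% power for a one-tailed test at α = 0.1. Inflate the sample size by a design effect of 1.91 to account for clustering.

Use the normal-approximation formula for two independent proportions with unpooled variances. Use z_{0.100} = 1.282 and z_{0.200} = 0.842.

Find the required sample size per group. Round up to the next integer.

n = 123 per group

n = (z_α + z_β)² · [p₁(1−p₁) + p₂(1−p₂)] / (p₁ − p₂)²
  = (1.282 + 0.842)² · (0.21·0.79 + 0.08·0.92) / (0.13)²
  = (2.124)² · (0.1659 + 0.0736) / 0.0169
  = 4.5114 · 0.2395 / 0.0169
  = 63.93
Design effect: 1.91 × 63.93 = 122.11.
Round up → n = 123 per group.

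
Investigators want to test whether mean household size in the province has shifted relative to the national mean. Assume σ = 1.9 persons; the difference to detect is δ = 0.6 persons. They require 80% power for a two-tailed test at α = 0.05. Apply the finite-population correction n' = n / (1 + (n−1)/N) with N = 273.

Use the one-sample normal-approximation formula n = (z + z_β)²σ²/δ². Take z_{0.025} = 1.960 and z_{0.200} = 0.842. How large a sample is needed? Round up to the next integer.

n = 62

n = (z_{α/2} + z_β)² · σ² / δ²
  = (1.960 + 0.842)² · 1.9² / 0.6²
  = 7.8512 · 3.61 / 0.36
  = 78.73
Finite-population correction (N = 273): 78.73 / (1 + (78.73 − 1)/273) = 61.28.
Round up → n = 62.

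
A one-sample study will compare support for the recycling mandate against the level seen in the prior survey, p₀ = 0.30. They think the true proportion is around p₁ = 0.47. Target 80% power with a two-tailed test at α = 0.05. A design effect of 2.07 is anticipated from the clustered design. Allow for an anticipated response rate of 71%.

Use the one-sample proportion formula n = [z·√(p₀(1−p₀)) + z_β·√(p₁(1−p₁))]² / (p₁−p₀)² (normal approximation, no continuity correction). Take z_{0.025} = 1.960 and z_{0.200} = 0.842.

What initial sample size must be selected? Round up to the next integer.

n = [z_{α/2}·√(p₀q₀) + z_β·√(p₁q₁)]² / (p₁ − p₀)²
  = [1.960·√(0.30·0.70) + 0.842·√(0.47·0.53)]² / (0.17)²
  = [1.960·0.4583 + 0.842·0.4991]² / 0.0289
  = [1.3184]² / 0.0289
  = 60.15
Design effect: 2.07 × 60.15 = 124.50.
Adjust for 71% response: 124.50 / 0.71 = 175.36.
Round up → n = 176.

n = 176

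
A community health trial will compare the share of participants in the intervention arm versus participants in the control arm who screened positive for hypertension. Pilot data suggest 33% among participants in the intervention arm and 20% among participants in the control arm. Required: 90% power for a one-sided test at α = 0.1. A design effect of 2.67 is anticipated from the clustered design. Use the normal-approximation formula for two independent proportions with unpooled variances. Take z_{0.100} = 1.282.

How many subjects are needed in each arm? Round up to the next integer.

n = (z_α + z_β)² · [p₁(1−p₁) + p₂(1−p₂)] / (p₁ − p₂)²
  = (1.282 + 1.282)² · (0.33·0.67 + 0.20·0.80) / (0.13)²
  = (2.564)² · (0.2211 + 0.1600) / 0.0169
  = 6.5741 · 0.3811 / 0.0169
  = 148.25
Design effect: 2.67 × 148.25 = 395.82.
Round up → n = 396 per group.

n = 396 per group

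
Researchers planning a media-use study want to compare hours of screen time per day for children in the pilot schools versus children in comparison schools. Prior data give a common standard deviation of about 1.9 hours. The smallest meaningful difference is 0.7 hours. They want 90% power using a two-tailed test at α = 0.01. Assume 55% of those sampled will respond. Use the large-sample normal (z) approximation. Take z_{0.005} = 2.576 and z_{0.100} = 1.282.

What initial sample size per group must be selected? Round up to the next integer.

n = (z_{α/2} + z_β)² · (σ₁² + σ₂²) / δ²
  = (2.576 + 1.282)² · (2·1.9² = 7.22) / 0.7²
  = 14.8842 · 7.22 / 0.49
  = 219.31
Adjust for 55% response: 219.31 / 0.55 = 398.75.
Round up → n = 399 per group.

n = 399 per group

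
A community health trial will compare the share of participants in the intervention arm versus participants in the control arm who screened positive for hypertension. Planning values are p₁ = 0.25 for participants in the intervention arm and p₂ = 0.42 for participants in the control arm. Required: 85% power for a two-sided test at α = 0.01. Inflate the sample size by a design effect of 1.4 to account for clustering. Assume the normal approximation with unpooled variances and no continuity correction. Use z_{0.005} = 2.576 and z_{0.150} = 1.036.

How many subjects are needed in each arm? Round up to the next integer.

n = 273 per group

n = (z_{α/2} + z_β)² · [p₁(1−p₁) + p₂(1−p₂)] / (p₁ − p₂)²
  = (2.576 + 1.036)² · (0.25·0.75 + 0.42·0.58) / (-0.17)²
  = (3.612)² · (0.1875 + 0.2436) / 0.0289
  = 13.0465 · 0.4311 / 0.0289
  = 194.61
Design effect: 1.4 × 194.61 = 272.46.
Round up → n = 273 per group.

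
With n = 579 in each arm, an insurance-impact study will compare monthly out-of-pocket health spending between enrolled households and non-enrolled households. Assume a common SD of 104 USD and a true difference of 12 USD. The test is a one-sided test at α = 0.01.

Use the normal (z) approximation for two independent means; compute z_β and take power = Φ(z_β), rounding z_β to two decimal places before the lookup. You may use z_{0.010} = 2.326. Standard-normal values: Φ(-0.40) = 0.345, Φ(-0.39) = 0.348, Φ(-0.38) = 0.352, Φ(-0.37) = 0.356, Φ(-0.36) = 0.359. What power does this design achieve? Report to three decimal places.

Power ≈ 0.359

z_β = δ·√(n/(σ₁²+σ₂²)) − z_α
    = 12 · √(579/21632) − 2.326
    = 12 · 0.16360 − 2.326
    = 1.9632 − 2.326 = -0.3628 → -0.36
Power = Φ(-0.36) = 0.359.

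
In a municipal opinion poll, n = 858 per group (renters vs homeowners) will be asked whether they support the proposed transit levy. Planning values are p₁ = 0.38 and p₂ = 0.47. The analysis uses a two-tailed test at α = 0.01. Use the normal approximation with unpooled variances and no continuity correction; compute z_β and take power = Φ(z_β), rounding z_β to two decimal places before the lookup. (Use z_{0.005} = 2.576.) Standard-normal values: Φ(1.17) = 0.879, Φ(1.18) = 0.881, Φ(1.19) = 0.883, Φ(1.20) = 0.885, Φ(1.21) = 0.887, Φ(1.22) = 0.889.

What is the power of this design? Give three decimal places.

z_β = |p₁−p₂|·√(n/[p₁q₁+p₂q₂]) − z_{α/2}
    = 0.09 · √(858/0.4847) − 2.576
    = 0.09 · 42.0734 − 2.576
    = 3.7866 − 2.576 = 1.2106 → 1.21
Power = Φ(1.21) = 0.887.

Power ≈ 0.887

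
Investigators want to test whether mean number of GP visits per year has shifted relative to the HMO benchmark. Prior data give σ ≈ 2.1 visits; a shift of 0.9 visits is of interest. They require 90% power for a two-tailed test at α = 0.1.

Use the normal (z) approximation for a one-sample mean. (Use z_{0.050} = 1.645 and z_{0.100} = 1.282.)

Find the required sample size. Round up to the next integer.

n = (z_{α/2} + z_β)² · σ² / δ²
  = (1.645 + 1.282)² · 2.1² / 0.9²
  = 8.5673 · 4.41 / 0.81
  = 46.64
Round up → n = 47.

n = 47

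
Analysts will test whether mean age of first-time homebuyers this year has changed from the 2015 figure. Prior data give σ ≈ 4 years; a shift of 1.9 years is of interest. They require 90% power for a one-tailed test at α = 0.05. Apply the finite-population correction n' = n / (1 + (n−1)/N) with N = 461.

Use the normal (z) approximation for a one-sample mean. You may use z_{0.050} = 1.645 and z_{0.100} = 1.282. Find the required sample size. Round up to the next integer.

n = 36

n = (z_α + z_β)² · σ² / δ²
  = (1.645 + 1.282)² · 4² / 1.9²
  = 8.5673 · 16 / 3.61
  = 37.97
Finite-population correction (N = 461): 37.97 / (1 + (37.97 − 1)/461) = 35.15.
Round up → n = 36.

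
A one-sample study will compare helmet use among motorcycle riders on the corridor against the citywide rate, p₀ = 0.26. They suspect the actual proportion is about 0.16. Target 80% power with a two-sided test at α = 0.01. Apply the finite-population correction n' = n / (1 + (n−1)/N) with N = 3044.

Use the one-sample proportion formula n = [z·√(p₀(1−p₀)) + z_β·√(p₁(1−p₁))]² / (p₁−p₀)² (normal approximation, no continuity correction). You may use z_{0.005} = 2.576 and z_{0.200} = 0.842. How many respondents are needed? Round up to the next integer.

n = 194

n = [z_{α/2}·√(p₀q₀) + z_β·√(p₁q₁)]² / (p₁ − p₀)²
  = [2.576·√(0.26·0.74) + 0.842·√(0.16·0.84)]² / (-0.10)²
  = [2.576·0.4386 + 0.842·0.3666]² / 0.0100
  = [1.4386]² / 0.0100
  = 206.96
Finite-population correction (N = 3044): 206.96 / (1 + (206.96 − 1)/3044) = 193.84.
Round up → n = 194.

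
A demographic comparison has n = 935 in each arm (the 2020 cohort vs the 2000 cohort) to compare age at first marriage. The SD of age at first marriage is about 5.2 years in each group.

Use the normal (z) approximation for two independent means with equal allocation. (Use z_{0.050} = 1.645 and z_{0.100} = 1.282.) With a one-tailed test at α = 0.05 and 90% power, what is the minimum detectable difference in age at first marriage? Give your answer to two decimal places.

Minimum detectable difference ≈ 0.70 years

δ = (z_α + z_β) · √((σ₁²+σ₂²)/n)
  = (1.645 + 1.282) · √(54.08/935)
  = 2.927 · √0.05784
  = 2.927 · 0.2405
  = 0.7039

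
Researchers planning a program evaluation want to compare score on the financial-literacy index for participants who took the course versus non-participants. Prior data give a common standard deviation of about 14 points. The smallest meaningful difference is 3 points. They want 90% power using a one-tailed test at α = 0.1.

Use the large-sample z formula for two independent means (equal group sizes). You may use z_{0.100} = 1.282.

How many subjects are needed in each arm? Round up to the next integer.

n = (z_α + z_β)² · (σ₁² + σ₂²) / δ²
  = (1.282 + 1.282)² · (2·14² = 392) / 3²
  = 6.5741 · 392 / 9
  = 286.34
Round up → n = 287 per group.

n = 287 per group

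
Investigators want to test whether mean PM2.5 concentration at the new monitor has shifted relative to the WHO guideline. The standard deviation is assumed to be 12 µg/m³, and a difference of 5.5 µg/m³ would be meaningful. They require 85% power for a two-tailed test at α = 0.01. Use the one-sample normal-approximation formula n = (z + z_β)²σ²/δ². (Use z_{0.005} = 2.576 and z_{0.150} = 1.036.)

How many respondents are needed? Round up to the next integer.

n = (z_{α/2} + z_β)² · σ² / δ²
  = (2.576 + 1.036)² · 12² / 5.5²
  = 13.0465 · 144 / 30.25
  = 62.11
Round up → n = 63.

n = 63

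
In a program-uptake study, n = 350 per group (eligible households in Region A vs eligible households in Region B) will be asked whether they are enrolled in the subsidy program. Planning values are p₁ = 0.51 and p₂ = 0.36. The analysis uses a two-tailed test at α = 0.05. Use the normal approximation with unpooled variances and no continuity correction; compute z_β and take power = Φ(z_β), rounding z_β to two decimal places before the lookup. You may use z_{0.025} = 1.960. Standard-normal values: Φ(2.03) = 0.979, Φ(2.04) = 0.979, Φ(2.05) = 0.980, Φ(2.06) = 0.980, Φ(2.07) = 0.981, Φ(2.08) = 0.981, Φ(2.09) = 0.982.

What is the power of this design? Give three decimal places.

Power ≈ 0.982

z_β = |p₁−p₂|·√(n/[p₁q₁+p₂q₂]) − z_{α/2}
    = 0.15 · √(350/0.4803) − 1.960
    = 0.15 · 26.9947 − 1.960
    = 4.0492 − 1.960 = 2.0892 → 2.09
Power = Φ(2.09) = 0.982.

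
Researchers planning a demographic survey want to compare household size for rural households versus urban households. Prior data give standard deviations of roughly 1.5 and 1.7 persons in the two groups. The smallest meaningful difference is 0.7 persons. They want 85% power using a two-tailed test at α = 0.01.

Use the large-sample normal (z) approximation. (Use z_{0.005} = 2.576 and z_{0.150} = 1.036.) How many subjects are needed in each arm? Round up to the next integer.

n = 137 per group

n = (z_{α/2} + z_β)² · (σ₁² + σ₂²) / δ²
  = (2.576 + 1.036)² · (1.5² + 1.7² = 5.14) / 0.7²
  = 13.0465 · 5.14 / 0.49
  = 136.86
Round up → n = 137 per group.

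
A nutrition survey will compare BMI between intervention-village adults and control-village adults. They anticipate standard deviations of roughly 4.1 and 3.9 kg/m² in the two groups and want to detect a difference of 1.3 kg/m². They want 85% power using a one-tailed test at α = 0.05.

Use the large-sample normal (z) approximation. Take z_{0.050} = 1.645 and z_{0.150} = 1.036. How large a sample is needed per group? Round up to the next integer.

n = (z_α + z_β)² · (σ₁² + σ₂²) / δ²
  = (1.645 + 1.036)² · (4.1² + 3.9² = 32.02) / 1.3²
  = 7.1878 · 32.02 / 1.69
  = 136.18
Round up → n = 137 per group.

n = 137 per group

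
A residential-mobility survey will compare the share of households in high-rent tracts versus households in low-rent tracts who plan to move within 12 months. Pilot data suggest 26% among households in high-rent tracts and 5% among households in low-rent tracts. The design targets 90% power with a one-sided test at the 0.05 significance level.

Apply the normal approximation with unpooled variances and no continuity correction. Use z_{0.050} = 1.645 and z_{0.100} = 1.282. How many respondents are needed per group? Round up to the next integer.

n = 47 per group

n = (z_α + z_β)² · [p₁(1−p₁) + p₂(1−p₂)] / (p₁ − p₂)²
  = (1.645 + 1.282)² · (0.26·0.74 + 0.05·0.95) / (0.21)²
  = (2.927)² · (0.1924 + 0.0475) / 0.0441
  = 8.5673 · 0.2399 / 0.0441
  = 46.61
Round up → n = 47 per group.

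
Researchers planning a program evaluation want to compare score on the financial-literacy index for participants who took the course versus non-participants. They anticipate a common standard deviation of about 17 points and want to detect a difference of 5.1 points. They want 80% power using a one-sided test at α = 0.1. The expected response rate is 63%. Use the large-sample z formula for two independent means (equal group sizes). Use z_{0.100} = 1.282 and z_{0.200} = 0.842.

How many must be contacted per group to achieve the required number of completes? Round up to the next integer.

n = 160 per group

n = (z_α + z_β)² · (σ₁² + σ₂²) / δ²
  = (1.282 + 0.842)² · (2·17² = 578) / 5.1²
  = 4.5114 · 578 / 26.01
  = 100.25
Adjust for 63% response: 100.25 / 0.63 = 159.13.
Round up → n = 160 per group.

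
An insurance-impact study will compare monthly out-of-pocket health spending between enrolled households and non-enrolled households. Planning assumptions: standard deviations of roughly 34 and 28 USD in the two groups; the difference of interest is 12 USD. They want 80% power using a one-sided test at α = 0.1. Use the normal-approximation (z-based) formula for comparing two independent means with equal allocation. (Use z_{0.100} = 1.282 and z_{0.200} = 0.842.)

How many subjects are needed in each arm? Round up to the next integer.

n = (z_α + z_β)² · (σ₁² + σ₂²) / δ²
  = (1.282 + 0.842)² · (34² + 28² = 1940) / 12²
  = 4.5114 · 1940 / 144
  = 60.78
Round up → n = 61 per group.

n = 61 per group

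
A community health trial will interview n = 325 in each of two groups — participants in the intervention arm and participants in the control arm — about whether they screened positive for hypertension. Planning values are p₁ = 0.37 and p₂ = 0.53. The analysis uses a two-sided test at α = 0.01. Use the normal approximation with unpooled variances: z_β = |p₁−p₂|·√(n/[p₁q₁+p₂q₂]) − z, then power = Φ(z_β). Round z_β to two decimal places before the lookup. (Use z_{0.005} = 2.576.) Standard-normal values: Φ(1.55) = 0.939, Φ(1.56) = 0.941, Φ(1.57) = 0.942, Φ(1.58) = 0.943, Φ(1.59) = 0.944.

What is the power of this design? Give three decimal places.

Power ≈ 0.943

z_β = |p₁−p₂|·√(n/[p₁q₁+p₂q₂]) − z_{α/2}
    = 0.16 · √(325/0.4822) − 2.576
    = 0.16 · 25.9614 − 2.576
    = 4.1538 − 2.576 = 1.5778 → 1.58
Power = Φ(1.58) = 0.943.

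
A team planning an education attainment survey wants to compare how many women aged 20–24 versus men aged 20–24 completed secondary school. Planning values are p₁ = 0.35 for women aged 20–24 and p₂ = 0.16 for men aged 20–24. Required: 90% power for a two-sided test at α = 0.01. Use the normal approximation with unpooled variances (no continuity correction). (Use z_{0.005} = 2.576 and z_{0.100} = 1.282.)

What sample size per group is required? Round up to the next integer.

n = 150 per group

n = (z_{α/2} + z_β)² · [p₁(1−p₁) + p₂(1−p₂)] / (p₁ − p₂)²
  = (2.576 + 1.282)² · (0.35·0.65 + 0.16·0.84) / (0.19)²
  = (3.858)² · (0.2275 + 0.1344) / 0.0361
  = 14.8842 · 0.3619 / 0.0361
  = 149.21
Round up → n = 150 per group.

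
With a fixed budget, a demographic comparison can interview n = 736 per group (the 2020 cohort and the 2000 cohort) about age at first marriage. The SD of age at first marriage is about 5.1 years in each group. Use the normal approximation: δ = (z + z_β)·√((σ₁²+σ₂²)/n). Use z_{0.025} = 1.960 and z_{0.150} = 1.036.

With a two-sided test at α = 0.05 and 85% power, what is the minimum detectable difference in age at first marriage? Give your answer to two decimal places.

Minimum detectable difference ≈ 0.80 years

δ = (z_{α/2} + z_β) · √((σ₁²+σ₂²)/n)
  = (1.960 + 1.036) · √(52.02/736)
  = 2.996 · √0.07068
  = 2.996 · 0.2659
  = 0.7965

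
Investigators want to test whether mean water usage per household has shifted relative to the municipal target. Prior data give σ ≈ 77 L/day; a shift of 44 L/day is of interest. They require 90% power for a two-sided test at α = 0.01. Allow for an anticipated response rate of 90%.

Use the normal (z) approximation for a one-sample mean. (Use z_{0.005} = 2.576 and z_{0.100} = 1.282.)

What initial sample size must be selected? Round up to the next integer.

n = (z_{α/2} + z_β)² · σ² / δ²
  = (2.576 + 1.282)² · 77² / 44²
  = 14.8842 · 5929 / 1936
  = 45.58
Adjust for 90% response: 45.58 / 0.90 = 50.65.
Round up → n = 51.

n = 51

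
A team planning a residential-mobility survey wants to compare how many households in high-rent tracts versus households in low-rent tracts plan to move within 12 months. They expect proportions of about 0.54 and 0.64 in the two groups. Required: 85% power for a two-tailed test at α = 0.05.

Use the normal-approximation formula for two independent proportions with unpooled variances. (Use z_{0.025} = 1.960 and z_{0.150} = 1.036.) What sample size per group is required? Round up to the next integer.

n = 430 per group

n = (z_{α/2} + z_β)² · [p₁(1−p₁) + p₂(1−p₂)] / (p₁ − p₂)²
  = (1.960 + 1.036)² · (0.54·0.46 + 0.64·0.36) / (-0.10)²
  = (2.996)² · (0.2484 + 0.2304) / 0.0100
  = 8.9760 · 0.4788 / 0.0100
  = 429.77
Round up → n = 430 per group.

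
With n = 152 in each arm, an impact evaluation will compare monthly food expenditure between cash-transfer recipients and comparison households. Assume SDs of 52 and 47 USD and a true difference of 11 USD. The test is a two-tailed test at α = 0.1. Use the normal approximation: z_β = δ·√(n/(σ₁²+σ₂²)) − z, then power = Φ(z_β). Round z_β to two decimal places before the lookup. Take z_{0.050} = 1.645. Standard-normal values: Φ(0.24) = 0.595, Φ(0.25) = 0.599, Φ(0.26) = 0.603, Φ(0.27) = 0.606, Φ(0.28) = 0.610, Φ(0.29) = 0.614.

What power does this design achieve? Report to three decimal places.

Power ≈ 0.614

z_β = δ·√(n/(σ₁²+σ₂²)) − z_{α/2}
    = 11 · √(152/4913) − 1.645
    = 11 · 0.17589 − 1.645
    = 1.9348 − 1.645 = 0.2898 → 0.29
Power = Φ(0.29) = 0.614.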